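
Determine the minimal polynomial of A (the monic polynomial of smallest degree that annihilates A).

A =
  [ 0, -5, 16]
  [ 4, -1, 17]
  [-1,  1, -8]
x^3 + 9*x^2 + 27*x + 27

The characteristic polynomial is χ_A(x) = (x + 3)^3, so the eigenvalues are known. The minimal polynomial is
  m_A(x) = Π_λ (x − λ)^{k_λ}
where k_λ is the size of the *largest* Jordan block for λ (equivalently, the smallest k with (A − λI)^k v = 0 for every generalised eigenvector v of λ).

  λ = -3: largest Jordan block has size 3, contributing (x + 3)^3

So m_A(x) = (x + 3)^3 = x^3 + 9*x^2 + 27*x + 27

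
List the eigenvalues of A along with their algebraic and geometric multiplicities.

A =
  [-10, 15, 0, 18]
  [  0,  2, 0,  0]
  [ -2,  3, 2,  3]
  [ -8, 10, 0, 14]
λ = 2: alg = 4, geom = 2

Step 1 — factor the characteristic polynomial to read off the algebraic multiplicities:
  χ_A(x) = (x - 2)^4

Step 2 — compute geometric multiplicities via the rank-nullity identity g(λ) = n − rank(A − λI):
  rank(A − (2)·I) = 2, so dim ker(A − (2)·I) = n − 2 = 2

Summary:
  λ = 2: algebraic multiplicity = 4, geometric multiplicity = 2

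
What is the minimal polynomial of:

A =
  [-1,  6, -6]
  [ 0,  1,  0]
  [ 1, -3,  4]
x^2 - 3*x + 2

The characteristic polynomial is χ_A(x) = (x - 2)*(x - 1)^2, so the eigenvalues are known. The minimal polynomial is
  m_A(x) = Π_λ (x − λ)^{k_λ}
where k_λ is the size of the *largest* Jordan block for λ (equivalently, the smallest k with (A − λI)^k v = 0 for every generalised eigenvector v of λ).

  λ = 1: largest Jordan block has size 1, contributing (x − 1)
  λ = 2: largest Jordan block has size 1, contributing (x − 2)

So m_A(x) = (x - 2)*(x - 1) = x^2 - 3*x + 2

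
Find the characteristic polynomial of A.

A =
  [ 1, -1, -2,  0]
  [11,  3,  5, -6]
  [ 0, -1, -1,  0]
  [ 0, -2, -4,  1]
x^4 - 4*x^3 + 6*x^2 - 4*x + 1

Expanding det(x·I − A) (e.g. by cofactor expansion or by noting that A is similar to its Jordan form J, which has the same characteristic polynomial as A) gives
  χ_A(x) = x^4 - 4*x^3 + 6*x^2 - 4*x + 1
which factors as (x - 1)^4. The eigenvalues (with algebraic multiplicities) are λ = 1 with multiplicity 4.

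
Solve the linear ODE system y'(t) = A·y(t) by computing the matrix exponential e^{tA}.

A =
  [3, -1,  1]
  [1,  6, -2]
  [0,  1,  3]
e^{tA} =
  [-t*exp(4*t) + exp(4*t), -t*exp(4*t), t*exp(4*t)]
  [t^2*exp(4*t)/2 + t*exp(4*t), t^2*exp(4*t)/2 + 2*t*exp(4*t) + exp(4*t), -t^2*exp(4*t)/2 - 2*t*exp(4*t)]
  [t^2*exp(4*t)/2, t^2*exp(4*t)/2 + t*exp(4*t), -t^2*exp(4*t)/2 - t*exp(4*t) + exp(4*t)]

Strategy: write A = P · J · P⁻¹ where J is a Jordan canonical form, so e^{tA} = P · e^{tJ} · P⁻¹, and e^{tJ} can be computed block-by-block.

A has Jordan form
J =
  [4, 1, 0]
  [0, 4, 1]
  [0, 0, 4]
(up to reordering of blocks).

Per-block formulas:
  For a 3×3 Jordan block J_3(4): exp(t · J_3(4)) = e^(4t)·(I + t·N + (t^2/2)·N^2), where N is the 3×3 nilpotent shift.

After assembling e^{tJ} and conjugating by P, we get:

e^{tA} =
  [-t*exp(4*t) + exp(4*t), -t*exp(4*t), t*exp(4*t)]
  [t^2*exp(4*t)/2 + t*exp(4*t), t^2*exp(4*t)/2 + 2*t*exp(4*t) + exp(4*t), -t^2*exp(4*t)/2 - 2*t*exp(4*t)]
  [t^2*exp(4*t)/2, t^2*exp(4*t)/2 + t*exp(4*t), -t^2*exp(4*t)/2 - t*exp(4*t) + exp(4*t)]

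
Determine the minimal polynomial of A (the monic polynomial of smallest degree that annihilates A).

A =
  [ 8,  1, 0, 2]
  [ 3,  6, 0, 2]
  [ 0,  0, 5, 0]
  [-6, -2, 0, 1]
x^2 - 10*x + 25

The characteristic polynomial is χ_A(x) = (x - 5)^4, so the eigenvalues are known. The minimal polynomial is
  m_A(x) = Π_λ (x − λ)^{k_λ}
where k_λ is the size of the *largest* Jordan block for λ (equivalently, the smallest k with (A − λI)^k v = 0 for every generalised eigenvector v of λ).

  λ = 5: largest Jordan block has size 2, contributing (x − 5)^2

So m_A(x) = (x - 5)^2 = x^2 - 10*x + 25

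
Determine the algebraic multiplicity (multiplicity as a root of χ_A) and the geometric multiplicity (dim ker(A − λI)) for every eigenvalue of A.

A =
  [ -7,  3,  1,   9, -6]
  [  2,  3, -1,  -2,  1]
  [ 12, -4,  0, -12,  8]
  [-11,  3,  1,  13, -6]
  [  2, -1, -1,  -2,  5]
λ = 2: alg = 3, geom = 1; λ = 4: alg = 2, geom = 2

Step 1 — factor the characteristic polynomial to read off the algebraic multiplicities:
  χ_A(x) = (x - 4)^2*(x - 2)^3

Step 2 — compute geometric multiplicities via the rank-nullity identity g(λ) = n − rank(A − λI):
  rank(A − (2)·I) = 4, so dim ker(A − (2)·I) = n − 4 = 1
  rank(A − (4)·I) = 3, so dim ker(A − (4)·I) = n − 3 = 2

Summary:
  λ = 2: algebraic multiplicity = 3, geometric multiplicity = 1
  λ = 4: algebraic multiplicity = 2, geometric multiplicity = 2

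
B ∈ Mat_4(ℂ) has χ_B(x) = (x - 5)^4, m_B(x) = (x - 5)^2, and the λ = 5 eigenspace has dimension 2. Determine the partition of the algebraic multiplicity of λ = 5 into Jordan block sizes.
Block sizes for λ = 5: [2, 2]

Step 1 — from the characteristic polynomial, algebraic multiplicity of λ = 5 is 4. From dim ker(B − (5)·I) = 2, there are exactly 2 Jordan blocks for λ = 5.
Step 2 — from the minimal polynomial, the factor (x − 5)^2 tells us the largest block for λ = 5 has size 2.
Step 3 — with total size 4, 2 blocks, and largest block 2, the block sizes (in nonincreasing order) are [2, 2].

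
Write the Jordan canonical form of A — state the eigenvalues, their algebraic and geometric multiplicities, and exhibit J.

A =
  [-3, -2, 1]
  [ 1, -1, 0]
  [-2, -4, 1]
J_3(-1)

The characteristic polynomial is
  det(x·I − A) = x^3 + 3*x^2 + 3*x + 1 = (x + 1)^3

Eigenvalues and multiplicities (the geometric multiplicity of λ is n − rank(A − λI), which equals the number of Jordan blocks for λ):
  λ = -1: algebraic multiplicity = 3, geometric multiplicity = 1

Determining the block sizes for each eigenvalue:
  λ = -1: one block (gm = 1), so the single block has size am = 3 → block sizes [3]

Assembling the blocks gives a Jordan form
J =
  [-1,  1,  0]
  [ 0, -1,  1]
  [ 0,  0, -1]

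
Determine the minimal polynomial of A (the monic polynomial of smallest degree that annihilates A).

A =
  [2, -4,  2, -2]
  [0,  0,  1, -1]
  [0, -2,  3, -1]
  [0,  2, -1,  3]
x^2 - 4*x + 4

The characteristic polynomial is χ_A(x) = (x - 2)^4, so the eigenvalues are known. The minimal polynomial is
  m_A(x) = Π_λ (x − λ)^{k_λ}
where k_λ is the size of the *largest* Jordan block for λ (equivalently, the smallest k with (A − λI)^k v = 0 for every generalised eigenvector v of λ).

  λ = 2: largest Jordan block has size 2, contributing (x − 2)^2

So m_A(x) = (x - 2)^2 = x^2 - 4*x + 4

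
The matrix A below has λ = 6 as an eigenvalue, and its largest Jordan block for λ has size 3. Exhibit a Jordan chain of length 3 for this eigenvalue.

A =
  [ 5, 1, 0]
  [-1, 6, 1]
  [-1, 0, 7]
A Jordan chain for λ = 6 of length 3:
v_1 = (-1, -1, -1)ᵀ
v_2 = (1, 0, 0)ᵀ
v_3 = (0, 1, 0)ᵀ

Let N = A − (6)·I. We want v_3 with N^3 v_3 = 0 but N^2 v_3 ≠ 0; then v_{j-1} := N · v_j for j = 3, …, 2.

Pick v_3 = (0, 1, 0)ᵀ.
Then v_2 = N · v_3 = (1, 0, 0)ᵀ.
Then v_1 = N · v_2 = (-1, -1, -1)ᵀ.

Sanity check: (A − (6)·I) v_1 = (0, 0, 0)ᵀ = 0. ✓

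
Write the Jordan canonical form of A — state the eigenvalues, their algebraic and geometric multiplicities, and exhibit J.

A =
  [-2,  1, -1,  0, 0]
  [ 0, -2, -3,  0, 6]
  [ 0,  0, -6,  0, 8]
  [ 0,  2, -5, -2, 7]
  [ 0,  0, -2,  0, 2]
J_3(-2) ⊕ J_2(-2)

The characteristic polynomial is
  det(x·I − A) = x^5 + 10*x^4 + 40*x^3 + 80*x^2 + 80*x + 32 = (x + 2)^5

Eigenvalues and multiplicities (the geometric multiplicity of λ is n − rank(A − λI), which equals the number of Jordan blocks for λ):
  λ = -2: algebraic multiplicity = 5, geometric multiplicity = 2

Determining the block sizes for each eigenvalue:
  λ = -2: with am = 5 and gm = 2, the partition is not yet determined (e.g. several partitions of 5 into 2 parts exist). Let N = A − (-2)·I. Computing rank(N^1) = 3, rank(N^2) = 1, rank(N^3) = 0; the number of blocks of size ≥ j is rank(N^{j−1}) − rank(N^j), giving [2, 2, 1]. So we have 1 block(s) of size 3, 1 block(s) of size 2 → block sizes [3, 2]

Assembling the blocks gives a Jordan form
J =
  [-2,  1,  0,  0,  0]
  [ 0, -2,  1,  0,  0]
  [ 0,  0, -2,  0,  0]
  [ 0,  0,  0, -2,  1]
  [ 0,  0,  0,  0, -2]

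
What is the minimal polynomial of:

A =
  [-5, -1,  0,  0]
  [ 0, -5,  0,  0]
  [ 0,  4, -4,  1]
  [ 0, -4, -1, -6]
x^2 + 10*x + 25

The characteristic polynomial is χ_A(x) = (x + 5)^4, so the eigenvalues are known. The minimal polynomial is
  m_A(x) = Π_λ (x − λ)^{k_λ}
where k_λ is the size of the *largest* Jordan block for λ (equivalently, the smallest k with (A − λI)^k v = 0 for every generalised eigenvector v of λ).

  λ = -5: largest Jordan block has size 2, contributing (x + 5)^2

So m_A(x) = (x + 5)^2 = x^2 + 10*x + 25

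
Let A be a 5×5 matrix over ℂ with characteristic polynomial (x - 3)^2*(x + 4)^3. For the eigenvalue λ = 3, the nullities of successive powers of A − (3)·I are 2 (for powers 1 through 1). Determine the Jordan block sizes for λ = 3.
Block sizes for λ = 3: [1, 1]

From the dimensions of kernels of powers, the number of Jordan blocks of size at least j is d_j − d_{j−1} where d_j = dim ker(N^j) (with d_0 = 0). Computing the differences gives [2].
The number of blocks of size exactly k is (#blocks of size ≥ k) − (#blocks of size ≥ k + 1), so the partition is: 2 block(s) of size 1.
In nonincreasing order the block sizes are [1, 1].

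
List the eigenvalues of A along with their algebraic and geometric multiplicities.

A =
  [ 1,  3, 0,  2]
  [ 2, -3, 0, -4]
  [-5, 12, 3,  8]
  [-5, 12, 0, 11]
λ = 3: alg = 4, geom = 2

Step 1 — factor the characteristic polynomial to read off the algebraic multiplicities:
  χ_A(x) = (x - 3)^4

Step 2 — compute geometric multiplicities via the rank-nullity identity g(λ) = n − rank(A − λI):
  rank(A − (3)·I) = 2, so dim ker(A − (3)·I) = n − 2 = 2

Summary:
  λ = 3: algebraic multiplicity = 4, geometric multiplicity = 2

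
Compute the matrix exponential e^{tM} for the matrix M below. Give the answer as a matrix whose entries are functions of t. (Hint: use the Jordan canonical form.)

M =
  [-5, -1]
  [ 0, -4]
e^{tM} =
  [exp(-5*t), -exp(-4*t) + exp(-5*t)]
  [0, exp(-4*t)]

Strategy: write M = P · J · P⁻¹ where J is a Jordan canonical form, so e^{tM} = P · e^{tJ} · P⁻¹, and e^{tJ} can be computed block-by-block.

M has Jordan form
J =
  [-5,  0]
  [ 0, -4]
(up to reordering of blocks).

Per-block formulas:
  For a 1×1 block at λ = -4: exp(t · [-4]) = [e^(-4t)].
  For a 1×1 block at λ = -5: exp(t · [-5]) = [e^(-5t)].

After assembling e^{tJ} and conjugating by P, we get:

e^{tM} =
  [exp(-5*t), -exp(-4*t) + exp(-5*t)]
  [0, exp(-4*t)]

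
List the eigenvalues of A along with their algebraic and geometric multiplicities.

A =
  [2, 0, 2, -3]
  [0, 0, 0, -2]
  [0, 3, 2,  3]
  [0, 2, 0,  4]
λ = 2: alg = 4, geom = 2

Step 1 — factor the characteristic polynomial to read off the algebraic multiplicities:
  χ_A(x) = (x - 2)^4

Step 2 — compute geometric multiplicities via the rank-nullity identity g(λ) = n − rank(A − λI):
  rank(A − (2)·I) = 2, so dim ker(A − (2)·I) = n − 2 = 2

Summary:
  λ = 2: algebraic multiplicity = 4, geometric multiplicity = 2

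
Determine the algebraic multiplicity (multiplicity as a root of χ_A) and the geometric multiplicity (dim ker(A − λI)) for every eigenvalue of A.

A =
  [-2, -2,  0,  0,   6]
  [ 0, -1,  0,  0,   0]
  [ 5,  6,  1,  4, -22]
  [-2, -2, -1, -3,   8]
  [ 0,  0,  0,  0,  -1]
λ = -2: alg = 1, geom = 1; λ = -1: alg = 4, geom = 3

Step 1 — factor the characteristic polynomial to read off the algebraic multiplicities:
  χ_A(x) = (x + 1)^4*(x + 2)

Step 2 — compute geometric multiplicities via the rank-nullity identity g(λ) = n − rank(A − λI):
  rank(A − (-2)·I) = 4, so dim ker(A − (-2)·I) = n − 4 = 1
  rank(A − (-1)·I) = 2, so dim ker(A − (-1)·I) = n − 2 = 3

Summary:
  λ = -2: algebraic multiplicity = 1, geometric multiplicity = 1
  λ = -1: algebraic multiplicity = 4, geometric multiplicity = 3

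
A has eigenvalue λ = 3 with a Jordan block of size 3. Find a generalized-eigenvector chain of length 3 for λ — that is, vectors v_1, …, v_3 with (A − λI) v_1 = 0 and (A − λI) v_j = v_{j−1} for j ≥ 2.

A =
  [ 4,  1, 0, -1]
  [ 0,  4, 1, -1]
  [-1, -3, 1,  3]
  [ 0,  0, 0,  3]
A Jordan chain for λ = 3 of length 3:
v_1 = (1, -1, 1, 0)ᵀ
v_2 = (1, 0, -1, 0)ᵀ
v_3 = (1, 0, 0, 0)ᵀ

Let N = A − (3)·I. We want v_3 with N^3 v_3 = 0 but N^2 v_3 ≠ 0; then v_{j-1} := N · v_j for j = 3, …, 2.

Pick v_3 = (1, 0, 0, 0)ᵀ.
Then v_2 = N · v_3 = (1, 0, -1, 0)ᵀ.
Then v_1 = N · v_2 = (1, -1, 1, 0)ᵀ.

Sanity check: (A − (3)·I) v_1 = (0, 0, 0, 0)ᵀ = 0. ✓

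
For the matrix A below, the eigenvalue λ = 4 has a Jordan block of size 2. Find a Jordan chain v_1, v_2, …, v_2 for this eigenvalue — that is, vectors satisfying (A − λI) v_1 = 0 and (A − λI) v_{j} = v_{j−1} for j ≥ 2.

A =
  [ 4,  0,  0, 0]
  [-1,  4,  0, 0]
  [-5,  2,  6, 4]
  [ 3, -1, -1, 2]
A Jordan chain for λ = 4 of length 2:
v_1 = (0, -1, -5, 3)ᵀ
v_2 = (1, 0, 0, 0)ᵀ

Let N = A − (4)·I. We want v_2 with N^2 v_2 = 0 but N^1 v_2 ≠ 0; then v_{j-1} := N · v_j for j = 2, …, 2.

Pick v_2 = (1, 0, 0, 0)ᵀ.
Then v_1 = N · v_2 = (0, -1, -5, 3)ᵀ.

Sanity check: (A − (4)·I) v_1 = (0, 0, 0, 0)ᵀ = 0. ✓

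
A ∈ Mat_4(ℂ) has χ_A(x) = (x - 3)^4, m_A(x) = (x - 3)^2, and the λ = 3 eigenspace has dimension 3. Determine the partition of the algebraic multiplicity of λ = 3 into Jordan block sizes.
Block sizes for λ = 3: [2, 1, 1]

Step 1 — from the characteristic polynomial, algebraic multiplicity of λ = 3 is 4. From dim ker(A − (3)·I) = 3, there are exactly 3 Jordan blocks for λ = 3.
Step 2 — from the minimal polynomial, the factor (x − 3)^2 tells us the largest block for λ = 3 has size 2.
Step 3 — with total size 4, 3 blocks, and largest block 2, the block sizes (in nonincreasing order) are [2, 1, 1].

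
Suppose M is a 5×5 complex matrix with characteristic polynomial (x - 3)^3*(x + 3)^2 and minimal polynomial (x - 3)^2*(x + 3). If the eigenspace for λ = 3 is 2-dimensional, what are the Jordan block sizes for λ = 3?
Block sizes for λ = 3: [2, 1]

Step 1 — from the characteristic polynomial, algebraic multiplicity of λ = 3 is 3. From dim ker(M − (3)·I) = 2, there are exactly 2 Jordan blocks for λ = 3.
Step 2 — from the minimal polynomial, the factor (x − 3)^2 tells us the largest block for λ = 3 has size 2.
Step 3 — with total size 3, 2 blocks, and largest block 2, the block sizes (in nonincreasing order) are [2, 1].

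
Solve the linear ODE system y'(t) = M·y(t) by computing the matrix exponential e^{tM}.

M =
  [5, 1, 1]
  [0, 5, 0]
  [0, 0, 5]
e^{tM} =
  [exp(5*t), t*exp(5*t), t*exp(5*t)]
  [0, exp(5*t), 0]
  [0, 0, exp(5*t)]

Strategy: write M = P · J · P⁻¹ where J is a Jordan canonical form, so e^{tM} = P · e^{tJ} · P⁻¹, and e^{tJ} can be computed block-by-block.

M has Jordan form
J =
  [5, 1, 0]
  [0, 5, 0]
  [0, 0, 5]
(up to reordering of blocks).

Per-block formulas:
  For a 1×1 block at λ = 5: exp(t · [5]) = [e^(5t)].
  For a 2×2 Jordan block J_2(5): exp(t · J_2(5)) = e^(5t)·(I + t·N), where N is the 2×2 nilpotent shift.

After assembling e^{tJ} and conjugating by P, we get:

e^{tM} =
  [exp(5*t), t*exp(5*t), t*exp(5*t)]
  [0, exp(5*t), 0]
  [0, 0, exp(5*t)]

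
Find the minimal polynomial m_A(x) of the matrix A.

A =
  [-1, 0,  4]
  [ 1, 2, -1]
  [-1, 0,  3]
x^3 - 4*x^2 + 5*x - 2

The characteristic polynomial is χ_A(x) = (x - 2)*(x - 1)^2, so the eigenvalues are known. The minimal polynomial is
  m_A(x) = Π_λ (x − λ)^{k_λ}
where k_λ is the size of the *largest* Jordan block for λ (equivalently, the smallest k with (A − λI)^k v = 0 for every generalised eigenvector v of λ).

  λ = 1: largest Jordan block has size 2, contributing (x − 1)^2
  λ = 2: largest Jordan block has size 1, contributing (x − 2)

So m_A(x) = (x - 2)*(x - 1)^2 = x^3 - 4*x^2 + 5*x - 2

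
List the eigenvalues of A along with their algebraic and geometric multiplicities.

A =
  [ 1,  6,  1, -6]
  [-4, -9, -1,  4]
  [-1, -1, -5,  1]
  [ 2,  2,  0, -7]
λ = -5: alg = 4, geom = 2

Step 1 — factor the characteristic polynomial to read off the algebraic multiplicities:
  χ_A(x) = (x + 5)^4

Step 2 — compute geometric multiplicities via the rank-nullity identity g(λ) = n − rank(A − λI):
  rank(A − (-5)·I) = 2, so dim ker(A − (-5)·I) = n − 2 = 2

Summary:
  λ = -5: algebraic multiplicity = 4, geometric multiplicity = 2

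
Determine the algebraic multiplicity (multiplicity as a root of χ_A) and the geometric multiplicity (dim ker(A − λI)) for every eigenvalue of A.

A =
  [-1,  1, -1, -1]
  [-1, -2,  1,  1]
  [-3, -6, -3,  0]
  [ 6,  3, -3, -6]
λ = -3: alg = 4, geom = 2

Step 1 — factor the characteristic polynomial to read off the algebraic multiplicities:
  χ_A(x) = (x + 3)^4

Step 2 — compute geometric multiplicities via the rank-nullity identity g(λ) = n − rank(A − λI):
  rank(A − (-3)·I) = 2, so dim ker(A − (-3)·I) = n − 2 = 2

Summary:
  λ = -3: algebraic multiplicity = 4, geometric multiplicity = 2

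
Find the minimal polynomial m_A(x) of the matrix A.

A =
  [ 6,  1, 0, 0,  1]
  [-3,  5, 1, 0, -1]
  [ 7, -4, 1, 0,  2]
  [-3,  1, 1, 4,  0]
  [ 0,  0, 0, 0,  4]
x^3 - 12*x^2 + 48*x - 64

The characteristic polynomial is χ_A(x) = (x - 4)^5, so the eigenvalues are known. The minimal polynomial is
  m_A(x) = Π_λ (x − λ)^{k_λ}
where k_λ is the size of the *largest* Jordan block for λ (equivalently, the smallest k with (A − λI)^k v = 0 for every generalised eigenvector v of λ).

  λ = 4: largest Jordan block has size 3, contributing (x − 4)^3

So m_A(x) = (x - 4)^3 = x^3 - 12*x^2 + 48*x - 64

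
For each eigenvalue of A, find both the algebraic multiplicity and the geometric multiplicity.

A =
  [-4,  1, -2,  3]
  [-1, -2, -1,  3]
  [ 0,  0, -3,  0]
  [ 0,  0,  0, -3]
λ = -3: alg = 4, geom = 2

Step 1 — factor the characteristic polynomial to read off the algebraic multiplicities:
  χ_A(x) = (x + 3)^4

Step 2 — compute geometric multiplicities via the rank-nullity identity g(λ) = n − rank(A − λI):
  rank(A − (-3)·I) = 2, so dim ker(A − (-3)·I) = n − 2 = 2

Summary:
  λ = -3: algebraic multiplicity = 4, geometric multiplicity = 2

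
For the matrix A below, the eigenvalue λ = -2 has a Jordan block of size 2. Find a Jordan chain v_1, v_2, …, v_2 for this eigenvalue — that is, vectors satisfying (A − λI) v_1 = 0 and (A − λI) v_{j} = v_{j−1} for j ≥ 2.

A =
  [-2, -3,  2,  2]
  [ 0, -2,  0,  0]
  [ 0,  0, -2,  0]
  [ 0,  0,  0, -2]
A Jordan chain for λ = -2 of length 2:
v_1 = (-3, 0, 0, 0)ᵀ
v_2 = (0, 1, 0, 0)ᵀ

Let N = A − (-2)·I. We want v_2 with N^2 v_2 = 0 but N^1 v_2 ≠ 0; then v_{j-1} := N · v_j for j = 2, …, 2.

Pick v_2 = (0, 1, 0, 0)ᵀ.
Then v_1 = N · v_2 = (-3, 0, 0, 0)ᵀ.

Sanity check: (A − (-2)·I) v_1 = (0, 0, 0, 0)ᵀ = 0. ✓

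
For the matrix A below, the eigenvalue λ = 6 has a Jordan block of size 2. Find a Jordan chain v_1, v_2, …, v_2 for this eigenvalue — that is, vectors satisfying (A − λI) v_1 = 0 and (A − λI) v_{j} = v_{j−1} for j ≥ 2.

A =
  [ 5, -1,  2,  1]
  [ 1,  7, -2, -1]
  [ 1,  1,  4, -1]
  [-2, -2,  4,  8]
A Jordan chain for λ = 6 of length 2:
v_1 = (-1, 1, 1, -2)ᵀ
v_2 = (1, 0, 0, 0)ᵀ

Let N = A − (6)·I. We want v_2 with N^2 v_2 = 0 but N^1 v_2 ≠ 0; then v_{j-1} := N · v_j for j = 2, …, 2.

Pick v_2 = (1, 0, 0, 0)ᵀ.
Then v_1 = N · v_2 = (-1, 1, 1, -2)ᵀ.

Sanity check: (A − (6)·I) v_1 = (0, 0, 0, 0)ᵀ = 0. ✓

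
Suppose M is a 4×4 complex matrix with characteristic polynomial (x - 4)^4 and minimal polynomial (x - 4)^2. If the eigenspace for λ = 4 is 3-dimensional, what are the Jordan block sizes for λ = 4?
Block sizes for λ = 4: [2, 1, 1]

Step 1 — from the characteristic polynomial, algebraic multiplicity of λ = 4 is 4. From dim ker(M − (4)·I) = 3, there are exactly 3 Jordan blocks for λ = 4.
Step 2 — from the minimal polynomial, the factor (x − 4)^2 tells us the largest block for λ = 4 has size 2.
Step 3 — with total size 4, 3 blocks, and largest block 2, the block sizes (in nonincreasing order) are [2, 1, 1].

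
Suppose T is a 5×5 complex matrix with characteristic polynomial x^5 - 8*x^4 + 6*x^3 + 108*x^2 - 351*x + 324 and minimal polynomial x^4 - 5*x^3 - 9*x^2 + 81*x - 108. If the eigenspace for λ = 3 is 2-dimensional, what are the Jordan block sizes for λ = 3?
Block sizes for λ = 3: [3, 1]

Step 1 — from the characteristic polynomial, algebraic multiplicity of λ = 3 is 4. From dim ker(T − (3)·I) = 2, there are exactly 2 Jordan blocks for λ = 3.
Step 2 — from the minimal polynomial, the factor (x − 3)^3 tells us the largest block for λ = 3 has size 3.
Step 3 — with total size 4, 2 blocks, and largest block 3, the block sizes (in nonincreasing order) are [3, 1].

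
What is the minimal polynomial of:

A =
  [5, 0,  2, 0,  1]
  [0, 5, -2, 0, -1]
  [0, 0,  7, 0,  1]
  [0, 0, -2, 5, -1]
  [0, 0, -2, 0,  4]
x^2 - 11*x + 30

The characteristic polynomial is χ_A(x) = (x - 6)*(x - 5)^4, so the eigenvalues are known. The minimal polynomial is
  m_A(x) = Π_λ (x − λ)^{k_λ}
where k_λ is the size of the *largest* Jordan block for λ (equivalently, the smallest k with (A − λI)^k v = 0 for every generalised eigenvector v of λ).

  λ = 5: largest Jordan block has size 1, contributing (x − 5)
  λ = 6: largest Jordan block has size 1, contributing (x − 6)

So m_A(x) = (x - 6)*(x - 5) = x^2 - 11*x + 30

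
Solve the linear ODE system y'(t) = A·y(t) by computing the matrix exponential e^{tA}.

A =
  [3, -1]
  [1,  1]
e^{tA} =
  [t*exp(2*t) + exp(2*t), -t*exp(2*t)]
  [t*exp(2*t), -t*exp(2*t) + exp(2*t)]

Strategy: write A = P · J · P⁻¹ where J is a Jordan canonical form, so e^{tA} = P · e^{tJ} · P⁻¹, and e^{tJ} can be computed block-by-block.

A has Jordan form
J =
  [2, 1]
  [0, 2]
(up to reordering of blocks).

Per-block formulas:
  For a 2×2 Jordan block J_2(2): exp(t · J_2(2)) = e^(2t)·(I + t·N), where N is the 2×2 nilpotent shift.

After assembling e^{tJ} and conjugating by P, we get:

e^{tA} =
  [t*exp(2*t) + exp(2*t), -t*exp(2*t)]
  [t*exp(2*t), -t*exp(2*t) + exp(2*t)]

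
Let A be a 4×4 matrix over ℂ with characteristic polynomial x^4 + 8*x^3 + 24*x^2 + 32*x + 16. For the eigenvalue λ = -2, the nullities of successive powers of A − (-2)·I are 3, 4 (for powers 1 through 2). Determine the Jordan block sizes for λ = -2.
Block sizes for λ = -2: [2, 1, 1]

From the dimensions of kernels of powers, the number of Jordan blocks of size at least j is d_j − d_{j−1} where d_j = dim ker(N^j) (with d_0 = 0). Computing the differences gives [3, 1].
The number of blocks of size exactly k is (#blocks of size ≥ k) − (#blocks of size ≥ k + 1), so the partition is: 2 block(s) of size 1, 1 block(s) of size 2.
In nonincreasing order the block sizes are [2, 1, 1].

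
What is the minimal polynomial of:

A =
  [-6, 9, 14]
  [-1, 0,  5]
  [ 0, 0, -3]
x^3 + 9*x^2 + 27*x + 27

The characteristic polynomial is χ_A(x) = (x + 3)^3, so the eigenvalues are known. The minimal polynomial is
  m_A(x) = Π_λ (x − λ)^{k_λ}
where k_λ is the size of the *largest* Jordan block for λ (equivalently, the smallest k with (A − λI)^k v = 0 for every generalised eigenvector v of λ).

  λ = -3: largest Jordan block has size 3, contributing (x + 3)^3

So m_A(x) = (x + 3)^3 = x^3 + 9*x^2 + 27*x + 27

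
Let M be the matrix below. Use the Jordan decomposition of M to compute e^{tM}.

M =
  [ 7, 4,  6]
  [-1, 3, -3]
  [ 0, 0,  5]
e^{tM} =
  [2*t*exp(5*t) + exp(5*t), 4*t*exp(5*t), 6*t*exp(5*t)]
  [-t*exp(5*t), -2*t*exp(5*t) + exp(5*t), -3*t*exp(5*t)]
  [0, 0, exp(5*t)]

Strategy: write M = P · J · P⁻¹ where J is a Jordan canonical form, so e^{tM} = P · e^{tJ} · P⁻¹, and e^{tJ} can be computed block-by-block.

M has Jordan form
J =
  [5, 1, 0]
  [0, 5, 0]
  [0, 0, 5]
(up to reordering of blocks).

Per-block formulas:
  For a 1×1 block at λ = 5: exp(t · [5]) = [e^(5t)].
  For a 2×2 Jordan block J_2(5): exp(t · J_2(5)) = e^(5t)·(I + t·N), where N is the 2×2 nilpotent shift.

After assembling e^{tJ} and conjugating by P, we get:

e^{tM} =
  [2*t*exp(5*t) + exp(5*t), 4*t*exp(5*t), 6*t*exp(5*t)]
  [-t*exp(5*t), -2*t*exp(5*t) + exp(5*t), -3*t*exp(5*t)]
  [0, 0, exp(5*t)]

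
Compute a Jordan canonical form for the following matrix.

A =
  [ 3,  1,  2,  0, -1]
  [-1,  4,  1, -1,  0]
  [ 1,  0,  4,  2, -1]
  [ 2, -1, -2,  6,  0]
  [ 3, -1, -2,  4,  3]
J_3(4) ⊕ J_2(4)

The characteristic polynomial is
  det(x·I − A) = x^5 - 20*x^4 + 160*x^3 - 640*x^2 + 1280*x - 1024 = (x - 4)^5

Eigenvalues and multiplicities (the geometric multiplicity of λ is n − rank(A − λI), which equals the number of Jordan blocks for λ):
  λ = 4: algebraic multiplicity = 5, geometric multiplicity = 2

Determining the block sizes for each eigenvalue:
  λ = 4: with am = 5 and gm = 2, the partition is not yet determined (e.g. several partitions of 5 into 2 parts exist). Let N = A − (4)·I. Computing rank(N^1) = 3, rank(N^2) = 1, rank(N^3) = 0; the number of blocks of size ≥ j is rank(N^{j−1}) − rank(N^j), giving [2, 2, 1]. So we have 1 block(s) of size 3, 1 block(s) of size 2 → block sizes [3, 2]

Assembling the blocks gives a Jordan form
J =
  [4, 1, 0, 0, 0]
  [0, 4, 1, 0, 0]
  [0, 0, 4, 0, 0]
  [0, 0, 0, 4, 1]
  [0, 0, 0, 0, 4]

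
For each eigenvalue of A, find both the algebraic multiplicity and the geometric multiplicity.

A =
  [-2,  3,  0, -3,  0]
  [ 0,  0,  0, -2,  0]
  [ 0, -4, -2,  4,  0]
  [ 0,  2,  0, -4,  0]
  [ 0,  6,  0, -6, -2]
λ = -2: alg = 5, geom = 4

Step 1 — factor the characteristic polynomial to read off the algebraic multiplicities:
  χ_A(x) = (x + 2)^5

Step 2 — compute geometric multiplicities via the rank-nullity identity g(λ) = n − rank(A − λI):
  rank(A − (-2)·I) = 1, so dim ker(A − (-2)·I) = n − 1 = 4

Summary:
  λ = -2: algebraic multiplicity = 5, geometric multiplicity = 4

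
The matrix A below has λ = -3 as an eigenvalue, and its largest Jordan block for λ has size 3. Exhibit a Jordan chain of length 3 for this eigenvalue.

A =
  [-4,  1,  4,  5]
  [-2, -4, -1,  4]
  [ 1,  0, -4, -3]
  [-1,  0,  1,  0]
A Jordan chain for λ = -3 of length 3:
v_1 = (-2, -1, 1, -1)ᵀ
v_2 = (-1, -2, 1, -1)ᵀ
v_3 = (1, 0, 0, 0)ᵀ

Let N = A − (-3)·I. We want v_3 with N^3 v_3 = 0 but N^2 v_3 ≠ 0; then v_{j-1} := N · v_j for j = 3, …, 2.

Pick v_3 = (1, 0, 0, 0)ᵀ.
Then v_2 = N · v_3 = (-1, -2, 1, -1)ᵀ.
Then v_1 = N · v_2 = (-2, -1, 1, -1)ᵀ.

Sanity check: (A − (-3)·I) v_1 = (0, 0, 0, 0)ᵀ = 0. ✓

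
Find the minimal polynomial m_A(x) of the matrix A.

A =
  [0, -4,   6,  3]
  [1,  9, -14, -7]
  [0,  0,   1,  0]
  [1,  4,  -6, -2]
x^3 - 7*x^2 + 11*x - 5

The characteristic polynomial is χ_A(x) = (x - 5)*(x - 1)^3, so the eigenvalues are known. The minimal polynomial is
  m_A(x) = Π_λ (x − λ)^{k_λ}
where k_λ is the size of the *largest* Jordan block for λ (equivalently, the smallest k with (A − λI)^k v = 0 for every generalised eigenvector v of λ).

  λ = 1: largest Jordan block has size 2, contributing (x − 1)^2
  λ = 5: largest Jordan block has size 1, contributing (x − 5)

So m_A(x) = (x - 5)*(x - 1)^2 = x^3 - 7*x^2 + 11*x - 5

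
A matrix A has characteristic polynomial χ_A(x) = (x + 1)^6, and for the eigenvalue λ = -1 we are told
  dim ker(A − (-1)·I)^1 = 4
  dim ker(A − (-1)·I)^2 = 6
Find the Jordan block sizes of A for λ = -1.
Block sizes for λ = -1: [2, 2, 1, 1]

From the dimensions of kernels of powers, the number of Jordan blocks of size at least j is d_j − d_{j−1} where d_j = dim ker(N^j) (with d_0 = 0). Computing the differences gives [4, 2].
The number of blocks of size exactly k is (#blocks of size ≥ k) − (#blocks of size ≥ k + 1), so the partition is: 2 block(s) of size 1, 2 block(s) of size 2.
In nonincreasing order the block sizes are [2, 2, 1, 1].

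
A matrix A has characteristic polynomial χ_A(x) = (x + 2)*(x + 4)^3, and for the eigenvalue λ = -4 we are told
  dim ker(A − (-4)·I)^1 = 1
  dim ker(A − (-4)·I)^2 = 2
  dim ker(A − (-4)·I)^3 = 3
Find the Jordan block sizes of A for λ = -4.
Block sizes for λ = -4: [3]

From the dimensions of kernels of powers, the number of Jordan blocks of size at least j is d_j − d_{j−1} where d_j = dim ker(N^j) (with d_0 = 0). Computing the differences gives [1, 1, 1].
The number of blocks of size exactly k is (#blocks of size ≥ k) − (#blocks of size ≥ k + 1), so the partition is: 1 block(s) of size 3.
In nonincreasing order the block sizes are [3].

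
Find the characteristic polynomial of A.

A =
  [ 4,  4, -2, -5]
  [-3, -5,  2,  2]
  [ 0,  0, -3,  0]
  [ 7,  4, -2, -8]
x^4 + 12*x^3 + 54*x^2 + 108*x + 81

Expanding det(x·I − A) (e.g. by cofactor expansion or by noting that A is similar to its Jordan form J, which has the same characteristic polynomial as A) gives
  χ_A(x) = x^4 + 12*x^3 + 54*x^2 + 108*x + 81
which factors as (x + 3)^4. The eigenvalues (with algebraic multiplicities) are λ = -3 with multiplicity 4.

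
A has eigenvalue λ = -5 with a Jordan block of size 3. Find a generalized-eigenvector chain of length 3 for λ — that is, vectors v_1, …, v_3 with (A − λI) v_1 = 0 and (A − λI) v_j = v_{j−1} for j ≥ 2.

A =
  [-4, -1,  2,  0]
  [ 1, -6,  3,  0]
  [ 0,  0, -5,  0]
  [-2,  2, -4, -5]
A Jordan chain for λ = -5 of length 3:
v_1 = (-1, -1, 0, 2)ᵀ
v_2 = (2, 3, 0, -4)ᵀ
v_3 = (0, 0, 1, 0)ᵀ

Let N = A − (-5)·I. We want v_3 with N^3 v_3 = 0 but N^2 v_3 ≠ 0; then v_{j-1} := N · v_j for j = 3, …, 2.

Pick v_3 = (0, 0, 1, 0)ᵀ.
Then v_2 = N · v_3 = (2, 3, 0, -4)ᵀ.
Then v_1 = N · v_2 = (-1, -1, 0, 2)ᵀ.

Sanity check: (A − (-5)·I) v_1 = (0, 0, 0, 0)ᵀ = 0. ✓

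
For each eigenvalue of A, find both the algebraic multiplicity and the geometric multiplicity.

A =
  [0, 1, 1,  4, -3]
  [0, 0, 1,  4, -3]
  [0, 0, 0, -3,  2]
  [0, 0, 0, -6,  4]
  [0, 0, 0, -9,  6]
λ = 0: alg = 5, geom = 2

Step 1 — factor the characteristic polynomial to read off the algebraic multiplicities:
  χ_A(x) = x^5

Step 2 — compute geometric multiplicities via the rank-nullity identity g(λ) = n − rank(A − λI):
  rank(A − (0)·I) = 3, so dim ker(A − (0)·I) = n − 3 = 2

Summary:
  λ = 0: algebraic multiplicity = 5, geometric multiplicity = 2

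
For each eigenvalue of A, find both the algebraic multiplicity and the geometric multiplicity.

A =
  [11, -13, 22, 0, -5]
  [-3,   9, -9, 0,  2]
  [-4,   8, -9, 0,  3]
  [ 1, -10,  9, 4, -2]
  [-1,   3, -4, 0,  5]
λ = 4: alg = 5, geom = 2

Step 1 — factor the characteristic polynomial to read off the algebraic multiplicities:
  χ_A(x) = (x - 4)^5

Step 2 — compute geometric multiplicities via the rank-nullity identity g(λ) = n − rank(A − λI):
  rank(A − (4)·I) = 3, so dim ker(A − (4)·I) = n − 3 = 2

Summary:
  λ = 4: algebraic multiplicity = 5, geometric multiplicity = 2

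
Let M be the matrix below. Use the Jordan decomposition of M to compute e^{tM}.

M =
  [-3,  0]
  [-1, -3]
e^{tM} =
  [exp(-3*t), 0]
  [-t*exp(-3*t), exp(-3*t)]

Strategy: write M = P · J · P⁻¹ where J is a Jordan canonical form, so e^{tM} = P · e^{tJ} · P⁻¹, and e^{tJ} can be computed block-by-block.

M has Jordan form
J =
  [-3,  1]
  [ 0, -3]
(up to reordering of blocks).

Per-block formulas:
  For a 2×2 Jordan block J_2(-3): exp(t · J_2(-3)) = e^(-3t)·(I + t·N), where N is the 2×2 nilpotent shift.

After assembling e^{tJ} and conjugating by P, we get:

e^{tM} =
  [exp(-3*t), 0]
  [-t*exp(-3*t), exp(-3*t)]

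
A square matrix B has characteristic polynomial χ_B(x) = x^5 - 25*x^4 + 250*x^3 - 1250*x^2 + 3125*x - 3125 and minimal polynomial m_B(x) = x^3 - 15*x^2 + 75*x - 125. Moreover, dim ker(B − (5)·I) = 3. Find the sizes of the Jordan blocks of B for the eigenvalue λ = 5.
Block sizes for λ = 5: [3, 1, 1]

Step 1 — from the characteristic polynomial, algebraic multiplicity of λ = 5 is 5. From dim ker(B − (5)·I) = 3, there are exactly 3 Jordan blocks for λ = 5.
Step 2 — from the minimal polynomial, the factor (x − 5)^3 tells us the largest block for λ = 5 has size 3.
Step 3 — with total size 5, 3 blocks, and largest block 3, the block sizes (in nonincreasing order) are [3, 1, 1].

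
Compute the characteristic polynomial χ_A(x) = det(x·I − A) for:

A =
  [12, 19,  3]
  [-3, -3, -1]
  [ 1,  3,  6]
x^3 - 15*x^2 + 75*x - 125

Expanding det(x·I − A) (e.g. by cofactor expansion or by noting that A is similar to its Jordan form J, which has the same characteristic polynomial as A) gives
  χ_A(x) = x^3 - 15*x^2 + 75*x - 125
which factors as (x - 5)^3. The eigenvalues (with algebraic multiplicities) are λ = 5 with multiplicity 3.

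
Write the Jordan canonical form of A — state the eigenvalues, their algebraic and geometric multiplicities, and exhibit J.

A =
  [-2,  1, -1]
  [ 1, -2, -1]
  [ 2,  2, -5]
J_2(-3) ⊕ J_1(-3)

The characteristic polynomial is
  det(x·I − A) = x^3 + 9*x^2 + 27*x + 27 = (x + 3)^3

Eigenvalues and multiplicities (the geometric multiplicity of λ is n − rank(A − λI), which equals the number of Jordan blocks for λ):
  λ = -3: algebraic multiplicity = 3, geometric multiplicity = 2

Determining the block sizes for each eigenvalue:
  λ = -3: 2 blocks summing to 3 forces exactly one block of size 2 and the rest size 1 → block sizes [2, 1]

Assembling the blocks gives a Jordan form
J =
  [-3,  1,  0]
  [ 0, -3,  0]
  [ 0,  0, -3]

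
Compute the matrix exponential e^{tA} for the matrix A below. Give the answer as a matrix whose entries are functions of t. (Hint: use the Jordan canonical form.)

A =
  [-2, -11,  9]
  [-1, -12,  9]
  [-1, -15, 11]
e^{tA} =
  [3*t^2*exp(-t)/2 - t*exp(-t) + exp(-t), -3*t^2*exp(-t)/2 - 11*t*exp(-t), 9*t*exp(-t)]
  [3*t^2*exp(-t)/2 - t*exp(-t), -3*t^2*exp(-t)/2 - 11*t*exp(-t) + exp(-t), 9*t*exp(-t)]
  [2*t^2*exp(-t) - t*exp(-t), -2*t^2*exp(-t) - 15*t*exp(-t), 12*t*exp(-t) + exp(-t)]

Strategy: write A = P · J · P⁻¹ where J is a Jordan canonical form, so e^{tA} = P · e^{tJ} · P⁻¹, and e^{tJ} can be computed block-by-block.

A has Jordan form
J =
  [-1,  1,  0]
  [ 0, -1,  1]
  [ 0,  0, -1]
(up to reordering of blocks).

Per-block formulas:
  For a 3×3 Jordan block J_3(-1): exp(t · J_3(-1)) = e^(-1t)·(I + t·N + (t^2/2)·N^2), where N is the 3×3 nilpotent shift.

After assembling e^{tJ} and conjugating by P, we get:

e^{tA} =
  [3*t^2*exp(-t)/2 - t*exp(-t) + exp(-t), -3*t^2*exp(-t)/2 - 11*t*exp(-t), 9*t*exp(-t)]
  [3*t^2*exp(-t)/2 - t*exp(-t), -3*t^2*exp(-t)/2 - 11*t*exp(-t) + exp(-t), 9*t*exp(-t)]
  [2*t^2*exp(-t) - t*exp(-t), -2*t^2*exp(-t) - 15*t*exp(-t), 12*t*exp(-t) + exp(-t)]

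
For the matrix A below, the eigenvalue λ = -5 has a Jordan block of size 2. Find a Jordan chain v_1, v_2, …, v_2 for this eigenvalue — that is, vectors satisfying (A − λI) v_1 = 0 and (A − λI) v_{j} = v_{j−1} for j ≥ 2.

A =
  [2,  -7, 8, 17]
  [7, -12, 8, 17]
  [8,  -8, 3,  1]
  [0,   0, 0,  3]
A Jordan chain for λ = -5 of length 2:
v_1 = (-1, -1, 0, 0)ᵀ
v_2 = (1, 0, -1, 0)ᵀ

Let N = A − (-5)·I. We want v_2 with N^2 v_2 = 0 but N^1 v_2 ≠ 0; then v_{j-1} := N · v_j for j = 2, …, 2.

Pick v_2 = (1, 0, -1, 0)ᵀ.
Then v_1 = N · v_2 = (-1, -1, 0, 0)ᵀ.

Sanity check: (A − (-5)·I) v_1 = (0, 0, 0, 0)ᵀ = 0. ✓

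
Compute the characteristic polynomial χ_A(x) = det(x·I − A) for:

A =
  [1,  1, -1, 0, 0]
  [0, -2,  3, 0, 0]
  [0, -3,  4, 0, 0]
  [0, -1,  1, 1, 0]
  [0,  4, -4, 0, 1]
x^5 - 5*x^4 + 10*x^3 - 10*x^2 + 5*x - 1

Expanding det(x·I − A) (e.g. by cofactor expansion or by noting that A is similar to its Jordan form J, which has the same characteristic polynomial as A) gives
  χ_A(x) = x^5 - 5*x^4 + 10*x^3 - 10*x^2 + 5*x - 1
which factors as (x - 1)^5. The eigenvalues (with algebraic multiplicities) are λ = 1 with multiplicity 5.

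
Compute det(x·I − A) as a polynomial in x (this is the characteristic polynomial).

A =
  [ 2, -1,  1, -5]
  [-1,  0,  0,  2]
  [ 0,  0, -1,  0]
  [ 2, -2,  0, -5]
x^4 + 4*x^3 + 6*x^2 + 4*x + 1

Expanding det(x·I − A) (e.g. by cofactor expansion or by noting that A is similar to its Jordan form J, which has the same characteristic polynomial as A) gives
  χ_A(x) = x^4 + 4*x^3 + 6*x^2 + 4*x + 1
which factors as (x + 1)^4. The eigenvalues (with algebraic multiplicities) are λ = -1 with multiplicity 4.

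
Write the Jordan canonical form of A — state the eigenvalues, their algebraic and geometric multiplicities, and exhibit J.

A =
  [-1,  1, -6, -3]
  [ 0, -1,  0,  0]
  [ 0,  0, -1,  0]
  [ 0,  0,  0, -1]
J_2(-1) ⊕ J_1(-1) ⊕ J_1(-1)

The characteristic polynomial is
  det(x·I − A) = x^4 + 4*x^3 + 6*x^2 + 4*x + 1 = (x + 1)^4

Eigenvalues and multiplicities (the geometric multiplicity of λ is n − rank(A − λI), which equals the number of Jordan blocks for λ):
  λ = -1: algebraic multiplicity = 4, geometric multiplicity = 3

Determining the block sizes for each eigenvalue:
  λ = -1: 3 blocks summing to 4 forces exactly one block of size 2 and the rest size 1 → block sizes [2, 1, 1]

Assembling the blocks gives a Jordan form
J =
  [-1,  1,  0,  0]
  [ 0, -1,  0,  0]
  [ 0,  0, -1,  0]
  [ 0,  0,  0, -1]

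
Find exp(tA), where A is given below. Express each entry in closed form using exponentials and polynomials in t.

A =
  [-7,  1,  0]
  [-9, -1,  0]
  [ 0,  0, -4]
e^{tA} =
  [-3*t*exp(-4*t) + exp(-4*t), t*exp(-4*t), 0]
  [-9*t*exp(-4*t), 3*t*exp(-4*t) + exp(-4*t), 0]
  [0, 0, exp(-4*t)]

Strategy: write A = P · J · P⁻¹ where J is a Jordan canonical form, so e^{tA} = P · e^{tJ} · P⁻¹, and e^{tJ} can be computed block-by-block.

A has Jordan form
J =
  [-4,  1,  0]
  [ 0, -4,  0]
  [ 0,  0, -4]
(up to reordering of blocks).

Per-block formulas:
  For a 1×1 block at λ = -4: exp(t · [-4]) = [e^(-4t)].
  For a 2×2 Jordan block J_2(-4): exp(t · J_2(-4)) = e^(-4t)·(I + t·N), where N is the 2×2 nilpotent shift.

After assembling e^{tJ} and conjugating by P, we get:

e^{tA} =
  [-3*t*exp(-4*t) + exp(-4*t), t*exp(-4*t), 0]
  [-9*t*exp(-4*t), 3*t*exp(-4*t) + exp(-4*t), 0]
  [0, 0, exp(-4*t)]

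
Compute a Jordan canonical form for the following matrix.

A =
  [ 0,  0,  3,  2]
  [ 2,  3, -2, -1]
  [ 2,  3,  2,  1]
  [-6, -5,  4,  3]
J_3(2) ⊕ J_1(2)

The characteristic polynomial is
  det(x·I − A) = x^4 - 8*x^3 + 24*x^2 - 32*x + 16 = (x - 2)^4

Eigenvalues and multiplicities (the geometric multiplicity of λ is n − rank(A − λI), which equals the number of Jordan blocks for λ):
  λ = 2: algebraic multiplicity = 4, geometric multiplicity = 2

Determining the block sizes for each eigenvalue:
  λ = 2: with am = 4 and gm = 2, the partition is not yet determined (e.g. several partitions of 4 into 2 parts exist). Let N = A − (2)·I. Computing rank(N^1) = 2, rank(N^2) = 1, rank(N^3) = 0; the number of blocks of size ≥ j is rank(N^{j−1}) − rank(N^j), giving [2, 1, 1]. So we have 1 block(s) of size 3, 1 block(s) of size 1 → block sizes [3, 1]

Assembling the blocks gives a Jordan form
J =
  [2, 1, 0, 0]
  [0, 2, 1, 0]
  [0, 0, 2, 0]
  [0, 0, 0, 2]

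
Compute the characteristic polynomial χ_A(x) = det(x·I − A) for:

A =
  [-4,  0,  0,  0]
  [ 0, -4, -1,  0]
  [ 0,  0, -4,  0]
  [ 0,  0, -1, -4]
x^4 + 16*x^3 + 96*x^2 + 256*x + 256

Expanding det(x·I − A) (e.g. by cofactor expansion or by noting that A is similar to its Jordan form J, which has the same characteristic polynomial as A) gives
  χ_A(x) = x^4 + 16*x^3 + 96*x^2 + 256*x + 256
which factors as (x + 4)^4. The eigenvalues (with algebraic multiplicities) are λ = -4 with multiplicity 4.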